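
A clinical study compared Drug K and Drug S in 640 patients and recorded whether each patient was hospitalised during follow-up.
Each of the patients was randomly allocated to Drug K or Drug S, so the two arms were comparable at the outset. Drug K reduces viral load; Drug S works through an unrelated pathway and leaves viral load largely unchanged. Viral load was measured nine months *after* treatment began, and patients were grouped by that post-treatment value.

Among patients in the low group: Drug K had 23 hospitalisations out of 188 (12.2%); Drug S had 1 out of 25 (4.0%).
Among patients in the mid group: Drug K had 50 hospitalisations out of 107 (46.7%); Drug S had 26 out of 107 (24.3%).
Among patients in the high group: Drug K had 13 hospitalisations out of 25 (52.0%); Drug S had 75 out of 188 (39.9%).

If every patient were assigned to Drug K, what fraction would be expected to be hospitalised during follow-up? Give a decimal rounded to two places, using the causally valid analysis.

Viral load lies on the pathway drug → viral load → outcome, so adjusting for it blocks the indirect effect. For the total causal effect of drug, use the unadjusted pooled rates.
So P(outcome | do(Drug K)) is just the pooled rate for Drug K: 86/320 = 0.269.

0.27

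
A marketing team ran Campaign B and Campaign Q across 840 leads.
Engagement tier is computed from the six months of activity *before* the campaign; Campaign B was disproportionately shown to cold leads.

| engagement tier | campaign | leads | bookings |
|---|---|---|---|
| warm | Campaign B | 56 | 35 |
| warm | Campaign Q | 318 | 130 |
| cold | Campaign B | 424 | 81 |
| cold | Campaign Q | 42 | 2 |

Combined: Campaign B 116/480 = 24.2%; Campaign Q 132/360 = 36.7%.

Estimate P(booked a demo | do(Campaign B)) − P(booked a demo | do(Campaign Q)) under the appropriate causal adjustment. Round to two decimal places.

+0.18

Engagement tier differs across campaigns for reasons unrelated to any effect of the campaign itself, and it separately predicts the outcome — a classic confounder. We must compare within engagement tier levels.
Adjusting over the population distribution of engagement tier: 0.445·(0.625−0.409) + 0.555·(0.191−0.048) = +0.176.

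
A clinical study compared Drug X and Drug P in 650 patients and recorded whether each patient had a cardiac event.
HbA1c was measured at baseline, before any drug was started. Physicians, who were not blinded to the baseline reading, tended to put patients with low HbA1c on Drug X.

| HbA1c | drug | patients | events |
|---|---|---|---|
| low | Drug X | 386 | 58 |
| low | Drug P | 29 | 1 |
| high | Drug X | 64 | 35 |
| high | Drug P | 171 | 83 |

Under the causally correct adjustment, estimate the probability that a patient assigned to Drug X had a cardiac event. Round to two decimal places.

The stratified and pooled comparisons disagree (Drug P wins within each HbA1c; Drug X wins overall), so the answer turns on the causal role of HbA1c.
HbA1c is set before the drug has any effect — it is not caused by the drug — and it independently drives the outcome. That makes it a confounder, so the causal comparison is within HbA1c levels.
Standardising Drug X to the population HbA1c mix: 0.638·58/386 + 0.362·35/64 = 0.294.

0.29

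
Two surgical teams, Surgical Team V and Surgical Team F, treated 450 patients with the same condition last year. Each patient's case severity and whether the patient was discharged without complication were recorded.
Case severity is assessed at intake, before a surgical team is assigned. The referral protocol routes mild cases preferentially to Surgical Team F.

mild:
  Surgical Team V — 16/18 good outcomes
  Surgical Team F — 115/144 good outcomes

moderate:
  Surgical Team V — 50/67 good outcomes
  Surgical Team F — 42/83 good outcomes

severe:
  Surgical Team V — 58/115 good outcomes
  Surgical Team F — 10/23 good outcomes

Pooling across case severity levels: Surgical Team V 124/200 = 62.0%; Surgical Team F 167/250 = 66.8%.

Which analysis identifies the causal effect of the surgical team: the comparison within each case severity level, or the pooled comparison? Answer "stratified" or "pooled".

stratified

The case severity-specific comparison favours Surgical Team V throughout, but the pooled figures favour Surgical Team F. The question is whether to condition on case severity.
Case severity satisfies the back-door criterion: it is not a descendant of the surgical team, and it blocks the spurious path from surgical team to outcome. Adjusting for it (i.e., using the within-case severity rates) gives the causal effect.
Within each level — mild: 88.9% vs 79.9%; moderate: 74.6% vs 50.6%; severe: 50.4% vs 43.5% — Surgical Team V is higher every time.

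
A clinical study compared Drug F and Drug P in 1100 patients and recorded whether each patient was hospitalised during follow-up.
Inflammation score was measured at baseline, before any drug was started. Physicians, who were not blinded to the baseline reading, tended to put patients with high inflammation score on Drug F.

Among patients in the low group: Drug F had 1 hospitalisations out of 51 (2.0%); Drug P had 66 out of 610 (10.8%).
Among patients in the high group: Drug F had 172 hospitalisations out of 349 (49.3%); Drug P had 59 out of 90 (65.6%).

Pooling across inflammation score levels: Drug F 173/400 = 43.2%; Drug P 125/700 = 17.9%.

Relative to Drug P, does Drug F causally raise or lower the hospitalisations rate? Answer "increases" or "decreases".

Inflammation score differs across drugs for reasons unrelated to any effect of the drug itself, and it separately predicts the outcome — a classic confounder. We must compare within inflammation score levels.
Within each level — low: 2.0% vs 10.8%; high: 49.3% vs 65.6% — Drug F is lower every time.

decreases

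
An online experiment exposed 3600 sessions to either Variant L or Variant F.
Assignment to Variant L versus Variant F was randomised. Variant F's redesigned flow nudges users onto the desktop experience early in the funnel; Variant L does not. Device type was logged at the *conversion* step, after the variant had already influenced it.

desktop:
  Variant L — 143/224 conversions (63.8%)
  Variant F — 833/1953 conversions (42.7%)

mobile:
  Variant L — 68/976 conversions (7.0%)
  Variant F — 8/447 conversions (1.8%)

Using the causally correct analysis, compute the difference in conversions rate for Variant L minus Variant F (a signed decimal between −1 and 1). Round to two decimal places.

-0.17

Device type lies on the pathway variant → device type → outcome, so adjusting for it blocks the indirect effect. For the total causal effect of variant, use the unadjusted pooled rates.
The causal difference is the pooled difference: 0.176 − 0.350 = -0.175.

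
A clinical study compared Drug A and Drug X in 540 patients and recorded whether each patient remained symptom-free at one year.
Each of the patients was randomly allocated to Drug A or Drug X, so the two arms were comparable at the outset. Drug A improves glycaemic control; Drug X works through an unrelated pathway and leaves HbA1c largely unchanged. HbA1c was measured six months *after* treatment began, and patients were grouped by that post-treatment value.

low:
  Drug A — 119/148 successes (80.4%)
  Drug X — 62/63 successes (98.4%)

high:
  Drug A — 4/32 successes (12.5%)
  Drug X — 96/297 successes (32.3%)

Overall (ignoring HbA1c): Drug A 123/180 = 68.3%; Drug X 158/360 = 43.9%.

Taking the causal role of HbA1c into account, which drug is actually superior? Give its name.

Drug A

Within every HbA1c level Drug X has the higher rate, yet pooled Drug A does — Simpson's reversal.
The distribution of HbA1c is itself part of what the drug does — it is an intermediate outcome. Holding it fixed would remove that part of the effect; the total effect is the pooled difference.
Pooled: Drug A 68.3% vs Drug X 43.9%; Drug A is higher overall.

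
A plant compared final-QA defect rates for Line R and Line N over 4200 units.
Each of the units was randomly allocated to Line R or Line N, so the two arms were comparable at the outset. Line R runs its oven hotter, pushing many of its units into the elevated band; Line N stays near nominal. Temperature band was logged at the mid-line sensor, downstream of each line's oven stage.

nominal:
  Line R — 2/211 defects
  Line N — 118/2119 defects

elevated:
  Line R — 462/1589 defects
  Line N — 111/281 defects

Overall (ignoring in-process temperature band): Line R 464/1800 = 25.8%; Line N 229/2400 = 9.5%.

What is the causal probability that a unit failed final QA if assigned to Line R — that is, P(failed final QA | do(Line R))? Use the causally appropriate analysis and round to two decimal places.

The stratified and pooled comparisons disagree (Line R wins within each in-process temperature band; Line N wins overall), so the answer turns on the causal role of in-process temperature band.
Stratifying would compare lines among units the lines themselves sorted into in-process temperature band groups — a form of selection on an intermediate. The unconditioned pooled rates give the total causal effect.
So P(outcome | do(Line R)) is just the pooled rate for Line R: 464/1800 = 0.258.

0.26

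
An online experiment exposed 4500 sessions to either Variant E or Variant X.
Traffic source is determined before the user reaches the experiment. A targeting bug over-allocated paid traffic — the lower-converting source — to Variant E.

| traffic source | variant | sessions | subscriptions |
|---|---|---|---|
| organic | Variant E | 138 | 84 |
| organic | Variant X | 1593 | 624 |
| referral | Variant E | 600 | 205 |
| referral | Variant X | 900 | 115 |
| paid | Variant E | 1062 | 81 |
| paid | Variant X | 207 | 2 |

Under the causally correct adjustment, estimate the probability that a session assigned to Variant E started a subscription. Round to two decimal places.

Traffic source differs across variants for reasons unrelated to any effect of the variant itself, and it separately predicts the outcome — a classic confounder. We must compare within traffic source levels.
Standardising Variant E to the population traffic source mix: 0.385·84/138 + 0.333·205/600 + 0.282·81/1062 = 0.370.

0.37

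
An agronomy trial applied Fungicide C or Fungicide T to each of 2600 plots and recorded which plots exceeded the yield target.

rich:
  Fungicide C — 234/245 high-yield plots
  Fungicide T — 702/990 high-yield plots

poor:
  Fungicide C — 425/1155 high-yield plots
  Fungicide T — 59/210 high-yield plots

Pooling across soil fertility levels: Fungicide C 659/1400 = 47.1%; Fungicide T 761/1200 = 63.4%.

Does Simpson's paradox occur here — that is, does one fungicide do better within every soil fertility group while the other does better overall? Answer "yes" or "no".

Within each soil fertility level (rich 95.5% vs 70.9%; poor 36.8% vs 28.1%), Fungicide C has the higher rate every time. Pooled: 47.1% vs 63.4% — Fungicide T has the higher rate overall. The two comparisons disagree.

yes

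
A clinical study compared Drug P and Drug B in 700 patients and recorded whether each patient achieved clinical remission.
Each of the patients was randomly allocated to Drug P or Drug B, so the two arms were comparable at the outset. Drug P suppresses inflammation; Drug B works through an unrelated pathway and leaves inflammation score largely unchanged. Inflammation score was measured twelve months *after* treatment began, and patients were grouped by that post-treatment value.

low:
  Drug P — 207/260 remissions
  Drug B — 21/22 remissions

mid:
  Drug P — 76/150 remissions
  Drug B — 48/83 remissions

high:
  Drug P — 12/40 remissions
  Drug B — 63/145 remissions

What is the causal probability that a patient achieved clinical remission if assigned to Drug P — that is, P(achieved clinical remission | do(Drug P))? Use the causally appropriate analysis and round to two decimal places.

0.66

The distribution of inflammation score is itself part of what the drug does — it is an intermediate outcome. Holding it fixed would remove that part of the effect; the total effect is the pooled difference.
So P(outcome | do(Drug P)) is just the pooled rate for Drug P: 295/450 = 0.656.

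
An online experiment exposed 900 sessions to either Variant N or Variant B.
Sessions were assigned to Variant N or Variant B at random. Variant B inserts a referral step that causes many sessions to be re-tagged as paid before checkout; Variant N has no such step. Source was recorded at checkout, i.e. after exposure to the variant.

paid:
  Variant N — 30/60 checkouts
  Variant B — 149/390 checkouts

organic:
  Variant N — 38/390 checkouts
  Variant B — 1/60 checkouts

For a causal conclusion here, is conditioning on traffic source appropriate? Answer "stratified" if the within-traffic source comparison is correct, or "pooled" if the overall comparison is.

pooled

Variant N is higher inside every traffic source stratum but Variant B is higher in aggregate. Whether to stratify depends on how traffic source relates to the variant.
Traffic source is recorded after the variant and is itself shifted by it — it sits on the causal path from variant to outcome. Conditioning on a mediator would strip out part of the effect we want; the pooled comparison gives the total causal effect.
Pooled: Variant N 15.1% vs Variant B 33.3%; Variant B is higher overall.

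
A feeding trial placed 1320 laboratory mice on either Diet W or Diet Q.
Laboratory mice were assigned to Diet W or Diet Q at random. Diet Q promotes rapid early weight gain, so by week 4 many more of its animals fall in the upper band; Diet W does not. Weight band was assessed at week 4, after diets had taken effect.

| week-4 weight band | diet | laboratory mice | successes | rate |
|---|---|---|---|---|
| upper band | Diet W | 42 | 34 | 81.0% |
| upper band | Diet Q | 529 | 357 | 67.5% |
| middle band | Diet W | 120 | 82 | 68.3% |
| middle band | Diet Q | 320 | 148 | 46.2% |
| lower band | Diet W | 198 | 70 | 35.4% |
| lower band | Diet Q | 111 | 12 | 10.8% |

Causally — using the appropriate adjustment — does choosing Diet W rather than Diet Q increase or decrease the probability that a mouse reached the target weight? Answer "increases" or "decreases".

Diet W is higher inside every week-4 weight band stratum but Diet Q is higher in aggregate. Whether to stratify depends on how week-4 weight band relates to the diet.
Because the diet influences week-4 weight band, week-4 weight band is a post-treatment mediator, not a confounder. Stratifying on it would bias the estimate; the causal effect is the crude pooled difference.
Pooled: Diet W 51.7% vs Diet Q 53.9%; Diet Q is higher overall.

decreases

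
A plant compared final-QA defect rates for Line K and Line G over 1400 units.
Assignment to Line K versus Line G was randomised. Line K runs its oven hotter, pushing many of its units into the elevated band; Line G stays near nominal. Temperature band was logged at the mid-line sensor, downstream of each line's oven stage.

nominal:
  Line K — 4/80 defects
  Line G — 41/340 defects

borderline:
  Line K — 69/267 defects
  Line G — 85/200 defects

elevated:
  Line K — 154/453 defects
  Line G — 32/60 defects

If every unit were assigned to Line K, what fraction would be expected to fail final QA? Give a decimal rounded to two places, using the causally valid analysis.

0.28

The in-process temperature band-specific comparison favours Line K throughout, but the pooled figures favour Line G. The question is whether to condition on in-process temperature band.
In-process temperature band here is a post-treatment variable shaped by the line; conditioning on it would introduce bias rather than remove it. The overall comparison is the causal one.
So P(outcome | do(Line K)) is just the pooled rate for Line K: 227/800 = 0.284.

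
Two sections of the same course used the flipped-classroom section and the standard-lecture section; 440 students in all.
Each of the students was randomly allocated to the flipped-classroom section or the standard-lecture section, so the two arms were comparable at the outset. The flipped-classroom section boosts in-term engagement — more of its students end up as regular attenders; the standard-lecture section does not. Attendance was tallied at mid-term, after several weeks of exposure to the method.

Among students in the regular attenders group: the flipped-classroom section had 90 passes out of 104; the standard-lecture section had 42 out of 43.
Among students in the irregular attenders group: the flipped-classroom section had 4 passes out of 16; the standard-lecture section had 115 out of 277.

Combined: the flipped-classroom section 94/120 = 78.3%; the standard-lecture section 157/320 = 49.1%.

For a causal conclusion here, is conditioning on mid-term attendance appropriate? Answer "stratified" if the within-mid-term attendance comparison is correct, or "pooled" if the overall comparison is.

pooled

the standard-lecture section is higher inside every mid-term attendance stratum but the flipped-classroom section is higher in aggregate. Whether to stratify depends on how mid-term attendance relates to the teaching method.
Mid-term attendance is recorded after the teaching method and is itself shifted by it — it sits on the causal path from teaching method to outcome. Conditioning on a mediator would strip out part of the effect we want; the pooled comparison gives the total causal effect.
Pooled: the flipped-classroom section 78.3% vs the standard-lecture section 49.1%; the flipped-classroom section is higher overall.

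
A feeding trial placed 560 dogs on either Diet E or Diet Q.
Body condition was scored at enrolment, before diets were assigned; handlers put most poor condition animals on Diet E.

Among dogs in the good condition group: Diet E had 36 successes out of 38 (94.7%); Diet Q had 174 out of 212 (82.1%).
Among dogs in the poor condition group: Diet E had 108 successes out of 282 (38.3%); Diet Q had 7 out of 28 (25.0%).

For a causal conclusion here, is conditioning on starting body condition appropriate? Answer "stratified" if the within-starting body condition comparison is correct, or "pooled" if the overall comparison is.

The starting body condition-specific comparison favours Diet E throughout, but the pooled figures favour Diet Q. The question is whether to condition on starting body condition.
The imbalance in starting body condition arose from how dogs were allocated, not from anything the diet did; and starting body condition independently affects the outcome. The pooled gap is confounded — condition on starting body condition.
Within each level — good condition: 94.7% vs 82.1%; poor condition: 38.3% vs 25.0% — Diet E is higher every time.

stratified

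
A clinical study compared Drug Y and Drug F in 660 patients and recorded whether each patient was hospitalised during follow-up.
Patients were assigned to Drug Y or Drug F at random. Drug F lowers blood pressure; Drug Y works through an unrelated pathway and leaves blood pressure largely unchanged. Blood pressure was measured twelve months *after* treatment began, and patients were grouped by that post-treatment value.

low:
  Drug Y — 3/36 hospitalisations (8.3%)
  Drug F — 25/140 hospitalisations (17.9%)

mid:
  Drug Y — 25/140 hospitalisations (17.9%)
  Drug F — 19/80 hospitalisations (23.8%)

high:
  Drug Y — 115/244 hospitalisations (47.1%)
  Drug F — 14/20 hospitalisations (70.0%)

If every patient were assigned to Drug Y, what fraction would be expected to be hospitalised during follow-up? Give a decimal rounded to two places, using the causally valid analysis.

Blood pressure here is a post-treatment variable shaped by the drug; conditioning on it would introduce bias rather than remove it. The overall comparison is the causal one.
So P(outcome | do(Drug Y)) is just the pooled rate for Drug Y: 143/420 = 0.340.

0.34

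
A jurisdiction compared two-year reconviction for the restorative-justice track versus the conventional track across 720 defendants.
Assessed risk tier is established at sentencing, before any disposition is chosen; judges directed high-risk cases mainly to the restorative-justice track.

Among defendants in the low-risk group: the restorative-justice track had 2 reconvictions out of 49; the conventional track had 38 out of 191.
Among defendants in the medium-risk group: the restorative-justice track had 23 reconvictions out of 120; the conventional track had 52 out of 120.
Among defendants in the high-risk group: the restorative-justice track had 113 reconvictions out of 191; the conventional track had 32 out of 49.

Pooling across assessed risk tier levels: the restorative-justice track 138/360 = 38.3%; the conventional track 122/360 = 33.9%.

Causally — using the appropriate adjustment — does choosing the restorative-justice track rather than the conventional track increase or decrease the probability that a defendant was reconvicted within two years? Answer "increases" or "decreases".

Assessed risk tier is set before the disposition has any effect — it is not caused by the disposition — and it independently drives the outcome. That makes it a confounder, so the causal comparison is within assessed risk tier levels.
Within each level — low-risk: 4.1% vs 19.9%; medium-risk: 19.2% vs 43.3%; high-risk: 59.2% vs 65.3% — the restorative-justice track is lower every time.

decreases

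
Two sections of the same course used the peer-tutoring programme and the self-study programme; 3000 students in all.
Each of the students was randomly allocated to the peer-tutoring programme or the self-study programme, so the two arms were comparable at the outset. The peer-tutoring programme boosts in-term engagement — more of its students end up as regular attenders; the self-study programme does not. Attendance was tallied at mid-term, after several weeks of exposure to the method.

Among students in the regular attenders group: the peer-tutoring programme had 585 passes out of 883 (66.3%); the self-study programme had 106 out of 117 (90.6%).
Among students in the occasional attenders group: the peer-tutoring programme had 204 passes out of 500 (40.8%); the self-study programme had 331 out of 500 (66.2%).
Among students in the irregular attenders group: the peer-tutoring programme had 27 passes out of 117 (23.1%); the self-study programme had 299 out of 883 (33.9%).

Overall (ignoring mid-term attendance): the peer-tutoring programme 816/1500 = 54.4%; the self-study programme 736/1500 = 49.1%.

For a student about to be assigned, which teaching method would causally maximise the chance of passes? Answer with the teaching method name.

Mid-term attendance here is a post-treatment variable shaped by the teaching method; conditioning on it would introduce bias rather than remove it. The overall comparison is the causal one.
Pooled: the peer-tutoring programme 54.4% vs the self-study programme 49.1%; the peer-tutoring programme is higher overall.

the peer-tutoring programme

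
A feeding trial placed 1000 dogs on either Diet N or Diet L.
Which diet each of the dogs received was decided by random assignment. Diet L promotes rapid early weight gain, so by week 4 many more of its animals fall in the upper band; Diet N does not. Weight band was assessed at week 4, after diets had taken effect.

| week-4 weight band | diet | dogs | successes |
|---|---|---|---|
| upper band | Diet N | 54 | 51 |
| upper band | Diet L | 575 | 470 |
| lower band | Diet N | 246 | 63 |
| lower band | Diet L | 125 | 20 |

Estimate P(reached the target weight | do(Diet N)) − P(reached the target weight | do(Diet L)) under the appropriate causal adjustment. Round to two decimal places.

Because the diet influences week-4 weight band, week-4 weight band is a post-treatment mediator, not a confounder. Stratifying on it would bias the estimate; the causal effect is the crude pooled difference.
The causal difference is the pooled difference: 0.380 − 0.700 = -0.320.

-0.32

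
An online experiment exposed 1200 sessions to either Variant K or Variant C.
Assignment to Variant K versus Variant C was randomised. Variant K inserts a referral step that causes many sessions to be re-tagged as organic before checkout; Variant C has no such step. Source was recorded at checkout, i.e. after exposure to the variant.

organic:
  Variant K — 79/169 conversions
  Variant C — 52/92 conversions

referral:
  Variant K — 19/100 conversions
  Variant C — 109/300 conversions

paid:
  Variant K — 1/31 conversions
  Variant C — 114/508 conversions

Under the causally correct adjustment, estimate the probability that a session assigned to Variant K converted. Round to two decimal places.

Traffic source is downstream of the variant. One should not condition on a consequence of treatment, so the overall rates are the right comparison.
So P(outcome | do(Variant K)) is just the pooled rate for Variant K: 99/300 = 0.330.

0.33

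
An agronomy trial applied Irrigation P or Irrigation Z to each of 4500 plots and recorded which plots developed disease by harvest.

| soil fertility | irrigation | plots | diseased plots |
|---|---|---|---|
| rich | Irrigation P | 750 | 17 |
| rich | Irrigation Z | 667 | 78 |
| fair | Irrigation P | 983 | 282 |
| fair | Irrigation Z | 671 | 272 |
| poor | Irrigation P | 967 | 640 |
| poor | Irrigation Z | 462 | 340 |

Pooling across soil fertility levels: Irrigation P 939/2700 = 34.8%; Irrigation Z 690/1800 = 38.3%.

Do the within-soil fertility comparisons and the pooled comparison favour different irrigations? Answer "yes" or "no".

Within each soil fertility level (rich 2.3% vs 11.7%; fair 28.7% vs 40.5%; poor 66.2% vs 73.6%), Irrigation P has the lower rate every time. Pooled: 34.8% vs 38.3% — Irrigation P has the lower rate overall. They agree.

no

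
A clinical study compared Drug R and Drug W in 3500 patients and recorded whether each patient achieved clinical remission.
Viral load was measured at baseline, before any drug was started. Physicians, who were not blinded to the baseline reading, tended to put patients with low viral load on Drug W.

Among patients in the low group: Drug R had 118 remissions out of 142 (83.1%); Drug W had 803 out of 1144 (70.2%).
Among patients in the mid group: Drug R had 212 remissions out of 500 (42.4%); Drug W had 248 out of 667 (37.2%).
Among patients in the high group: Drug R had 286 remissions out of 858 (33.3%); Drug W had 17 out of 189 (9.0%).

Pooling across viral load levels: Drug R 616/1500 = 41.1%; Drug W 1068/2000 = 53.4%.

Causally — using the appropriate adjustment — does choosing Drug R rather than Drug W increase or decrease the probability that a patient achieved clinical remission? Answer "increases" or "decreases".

increases

Drug R is higher inside every viral load stratum but Drug W is higher in aggregate. Whether to stratify depends on how viral load relates to the drug.
The imbalance in viral load arose from how patients were allocated, not from anything the drug did; and viral load independently affects the outcome. The pooled gap is confounded — condition on viral load.
Within each level — low: 83.1% vs 70.2%; mid: 42.4% vs 37.2%; high: 33.3% vs 9.0% — Drug R is higher every time.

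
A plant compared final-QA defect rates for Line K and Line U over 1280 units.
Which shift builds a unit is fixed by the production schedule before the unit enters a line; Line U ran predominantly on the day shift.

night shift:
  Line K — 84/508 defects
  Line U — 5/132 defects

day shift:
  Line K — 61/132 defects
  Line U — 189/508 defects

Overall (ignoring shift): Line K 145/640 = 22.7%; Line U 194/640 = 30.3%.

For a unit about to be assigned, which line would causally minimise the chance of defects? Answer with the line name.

Here shift is a common cause — it drives both which line a case falls under and the outcome. The crude comparison mixes populations; the stratum-specific rates are the causally relevant ones.
Within each level — night shift: 16.5% vs 3.8%; day shift: 46.2% vs 37.2% — Line U is lower every time.

Line U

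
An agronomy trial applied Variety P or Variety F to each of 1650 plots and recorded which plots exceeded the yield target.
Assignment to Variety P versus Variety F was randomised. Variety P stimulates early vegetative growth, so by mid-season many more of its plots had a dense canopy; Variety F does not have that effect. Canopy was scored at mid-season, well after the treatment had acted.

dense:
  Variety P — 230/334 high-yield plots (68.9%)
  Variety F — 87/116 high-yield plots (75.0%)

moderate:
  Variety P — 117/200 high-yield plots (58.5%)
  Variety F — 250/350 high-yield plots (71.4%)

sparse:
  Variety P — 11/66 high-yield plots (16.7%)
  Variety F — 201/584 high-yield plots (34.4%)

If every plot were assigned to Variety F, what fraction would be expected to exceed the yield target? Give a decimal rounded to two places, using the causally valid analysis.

Mid-season canopy is recorded after the variety and is itself shifted by it — it sits on the causal path from variety to outcome. Conditioning on a mediator would strip out part of the effect we want; the pooled comparison gives the total causal effect.
So P(outcome | do(Variety F)) is just the pooled rate for Variety F: 538/1050 = 0.512.

0.51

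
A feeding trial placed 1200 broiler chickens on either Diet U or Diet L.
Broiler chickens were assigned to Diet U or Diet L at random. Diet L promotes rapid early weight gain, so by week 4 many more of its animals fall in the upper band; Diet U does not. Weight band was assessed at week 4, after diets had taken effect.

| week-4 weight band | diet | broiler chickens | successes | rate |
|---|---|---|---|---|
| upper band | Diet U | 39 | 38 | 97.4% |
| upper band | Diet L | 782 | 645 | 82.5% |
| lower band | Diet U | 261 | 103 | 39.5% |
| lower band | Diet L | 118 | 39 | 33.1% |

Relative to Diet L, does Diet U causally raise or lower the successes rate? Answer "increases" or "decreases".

decreases

Week-4 weight band lies on the pathway diet → week-4 weight band → outcome, so adjusting for it blocks the indirect effect. For the total causal effect of diet, use the unadjusted pooled rates.
Pooled: Diet U 47.0% vs Diet L 76.0%; Diet L is higher overall.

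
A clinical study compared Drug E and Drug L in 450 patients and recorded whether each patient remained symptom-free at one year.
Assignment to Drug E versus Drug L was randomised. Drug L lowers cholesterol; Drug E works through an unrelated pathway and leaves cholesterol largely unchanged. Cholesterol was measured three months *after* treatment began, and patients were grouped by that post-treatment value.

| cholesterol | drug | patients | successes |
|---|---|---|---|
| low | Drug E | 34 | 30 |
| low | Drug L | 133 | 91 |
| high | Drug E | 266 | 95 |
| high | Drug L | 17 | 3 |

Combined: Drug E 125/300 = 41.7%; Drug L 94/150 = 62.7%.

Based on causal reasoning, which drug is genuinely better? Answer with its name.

Drug L

Cholesterol here is a post-treatment variable shaped by the drug; conditioning on it would introduce bias rather than remove it. The overall comparison is the causal one.
Pooled: Drug E 41.7% vs Drug L 62.7%; Drug L is higher overall.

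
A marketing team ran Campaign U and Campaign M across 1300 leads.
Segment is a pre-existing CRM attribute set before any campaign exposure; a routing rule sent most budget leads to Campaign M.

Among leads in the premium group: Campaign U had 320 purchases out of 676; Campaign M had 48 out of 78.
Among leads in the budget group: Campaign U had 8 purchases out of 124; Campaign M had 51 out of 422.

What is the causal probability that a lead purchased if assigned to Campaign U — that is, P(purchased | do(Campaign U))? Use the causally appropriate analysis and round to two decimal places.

Since customer segment is a pre-existing factor (not a product of the campaign) and it affects the outcome on its own, it is a confounder. The stratified rates, not the pooled rate, identify the causal effect.
Standardising Campaign U to the population customer segment mix: 0.580·320/676 + 0.420·8/124 = 0.302.

0.30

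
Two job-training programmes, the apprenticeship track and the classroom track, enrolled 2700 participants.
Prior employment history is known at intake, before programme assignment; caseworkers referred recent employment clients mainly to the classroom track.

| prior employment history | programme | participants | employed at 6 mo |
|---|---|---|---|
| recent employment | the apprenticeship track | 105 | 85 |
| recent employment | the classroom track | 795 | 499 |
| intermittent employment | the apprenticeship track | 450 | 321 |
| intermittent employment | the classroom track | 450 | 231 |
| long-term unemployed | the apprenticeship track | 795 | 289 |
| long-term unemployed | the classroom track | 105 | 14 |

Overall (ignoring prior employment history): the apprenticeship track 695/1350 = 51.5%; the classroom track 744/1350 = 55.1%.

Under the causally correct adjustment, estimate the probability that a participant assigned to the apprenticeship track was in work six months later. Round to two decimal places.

the apprenticeship track is higher inside every prior employment history stratum but the classroom track is higher in aggregate. Whether to stratify depends on how prior employment history relates to the programme.
Prior employment history is set before the programme has any effect — it is not caused by the programme — and it independently drives the outcome. That makes it a confounder, so the causal comparison is within prior employment history levels.
Standardising the apprenticeship track to the population prior employment history mix: 0.333·85/105 + 0.333·321/450 + 0.333·289/795 = 0.629.

0.63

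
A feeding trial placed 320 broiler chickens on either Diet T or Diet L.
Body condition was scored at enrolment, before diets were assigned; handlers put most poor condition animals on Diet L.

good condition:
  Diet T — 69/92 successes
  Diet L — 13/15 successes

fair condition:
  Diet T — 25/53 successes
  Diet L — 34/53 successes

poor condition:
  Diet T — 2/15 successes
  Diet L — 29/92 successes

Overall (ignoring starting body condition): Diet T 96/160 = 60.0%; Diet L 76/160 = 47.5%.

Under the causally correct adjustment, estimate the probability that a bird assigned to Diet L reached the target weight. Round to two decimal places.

0.61

Here starting body condition is a common cause — it drives both which diet a case falls under and the outcome. The crude comparison mixes populations; the stratum-specific rates are the causally relevant ones.
Standardising Diet L to the population starting body condition mix: 0.334·13/15 + 0.331·34/53 + 0.334·29/92 = 0.608.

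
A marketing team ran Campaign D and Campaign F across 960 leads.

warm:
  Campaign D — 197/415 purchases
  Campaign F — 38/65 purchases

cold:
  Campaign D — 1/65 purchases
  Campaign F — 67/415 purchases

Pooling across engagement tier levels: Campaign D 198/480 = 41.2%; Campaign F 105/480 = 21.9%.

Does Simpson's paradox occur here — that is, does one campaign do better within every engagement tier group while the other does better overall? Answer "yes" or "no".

yes

Within each engagement tier level (warm 47.5% vs 58.5%; cold 1.5% vs 16.1%), Campaign F has the higher rate every time. Pooled: 41.2% vs 21.9% — Campaign D has the higher rate overall. The two comparisons disagree.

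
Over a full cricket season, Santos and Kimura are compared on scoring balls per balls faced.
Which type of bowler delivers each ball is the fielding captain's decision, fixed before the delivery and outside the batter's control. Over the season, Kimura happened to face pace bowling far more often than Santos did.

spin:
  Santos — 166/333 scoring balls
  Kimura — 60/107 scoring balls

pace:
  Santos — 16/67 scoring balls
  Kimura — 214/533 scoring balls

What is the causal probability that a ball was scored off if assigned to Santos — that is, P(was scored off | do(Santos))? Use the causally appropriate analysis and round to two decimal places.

0.35

Here bowling type is a common cause — it drives both which player a case falls under and the outcome. The crude comparison mixes populations; the stratum-specific rates are the causally relevant ones.
Standardising Santos to the population bowling type mix: 0.423·166/333 + 0.577·16/67 = 0.349.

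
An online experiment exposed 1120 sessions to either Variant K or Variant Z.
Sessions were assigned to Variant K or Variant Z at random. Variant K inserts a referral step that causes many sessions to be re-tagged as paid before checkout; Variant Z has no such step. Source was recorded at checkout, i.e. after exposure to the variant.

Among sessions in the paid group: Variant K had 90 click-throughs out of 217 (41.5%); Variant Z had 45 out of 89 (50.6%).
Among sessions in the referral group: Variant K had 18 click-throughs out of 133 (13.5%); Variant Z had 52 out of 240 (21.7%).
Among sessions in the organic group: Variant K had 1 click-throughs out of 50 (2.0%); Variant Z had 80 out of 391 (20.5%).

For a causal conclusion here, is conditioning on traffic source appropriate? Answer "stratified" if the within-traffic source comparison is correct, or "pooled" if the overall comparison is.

The distribution of traffic source is itself part of what the variant does — it is an intermediate outcome. Holding it fixed would remove that part of the effect; the total effect is the pooled difference.
Pooled: Variant K 27.3% vs Variant Z 24.6%; Variant K is higher overall.

pooled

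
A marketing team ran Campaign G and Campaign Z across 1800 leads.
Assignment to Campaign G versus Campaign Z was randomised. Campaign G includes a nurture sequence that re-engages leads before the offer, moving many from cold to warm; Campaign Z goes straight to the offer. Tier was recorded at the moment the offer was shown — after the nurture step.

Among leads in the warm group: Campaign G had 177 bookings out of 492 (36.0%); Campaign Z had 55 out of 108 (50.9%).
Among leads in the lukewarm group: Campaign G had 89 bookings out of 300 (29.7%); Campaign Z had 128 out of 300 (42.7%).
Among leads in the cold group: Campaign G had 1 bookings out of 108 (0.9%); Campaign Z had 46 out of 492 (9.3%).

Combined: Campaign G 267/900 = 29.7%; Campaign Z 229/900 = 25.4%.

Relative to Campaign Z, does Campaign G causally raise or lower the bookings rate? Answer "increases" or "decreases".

Within every engagement tier level Campaign Z has the higher rate, yet pooled Campaign G does — Simpson's reversal.
Engagement tier lies on the pathway campaign → engagement tier → outcome, so adjusting for it blocks the indirect effect. For the total causal effect of campaign, use the unadjusted pooled rates.
Pooled: Campaign G 29.7% vs Campaign Z 25.4%; Campaign G is higher overall.

increases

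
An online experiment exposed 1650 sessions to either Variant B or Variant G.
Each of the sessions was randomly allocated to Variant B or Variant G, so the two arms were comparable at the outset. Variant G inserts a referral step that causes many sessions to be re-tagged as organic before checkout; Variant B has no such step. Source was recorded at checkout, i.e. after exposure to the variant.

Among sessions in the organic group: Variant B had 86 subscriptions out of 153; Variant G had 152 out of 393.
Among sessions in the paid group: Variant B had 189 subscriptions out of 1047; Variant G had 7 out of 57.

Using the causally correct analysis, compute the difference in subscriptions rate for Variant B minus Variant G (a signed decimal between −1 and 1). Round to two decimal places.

-0.12

Within every traffic source level Variant B has the higher rate, yet pooled Variant G does — Simpson's reversal.
Stratifying would compare variants among sessions the variants themselves sorted into traffic source groups — a form of selection on an intermediate. The unconditioned pooled rates give the total causal effect.
The causal difference is the pooled difference: 0.229 − 0.353 = -0.124.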